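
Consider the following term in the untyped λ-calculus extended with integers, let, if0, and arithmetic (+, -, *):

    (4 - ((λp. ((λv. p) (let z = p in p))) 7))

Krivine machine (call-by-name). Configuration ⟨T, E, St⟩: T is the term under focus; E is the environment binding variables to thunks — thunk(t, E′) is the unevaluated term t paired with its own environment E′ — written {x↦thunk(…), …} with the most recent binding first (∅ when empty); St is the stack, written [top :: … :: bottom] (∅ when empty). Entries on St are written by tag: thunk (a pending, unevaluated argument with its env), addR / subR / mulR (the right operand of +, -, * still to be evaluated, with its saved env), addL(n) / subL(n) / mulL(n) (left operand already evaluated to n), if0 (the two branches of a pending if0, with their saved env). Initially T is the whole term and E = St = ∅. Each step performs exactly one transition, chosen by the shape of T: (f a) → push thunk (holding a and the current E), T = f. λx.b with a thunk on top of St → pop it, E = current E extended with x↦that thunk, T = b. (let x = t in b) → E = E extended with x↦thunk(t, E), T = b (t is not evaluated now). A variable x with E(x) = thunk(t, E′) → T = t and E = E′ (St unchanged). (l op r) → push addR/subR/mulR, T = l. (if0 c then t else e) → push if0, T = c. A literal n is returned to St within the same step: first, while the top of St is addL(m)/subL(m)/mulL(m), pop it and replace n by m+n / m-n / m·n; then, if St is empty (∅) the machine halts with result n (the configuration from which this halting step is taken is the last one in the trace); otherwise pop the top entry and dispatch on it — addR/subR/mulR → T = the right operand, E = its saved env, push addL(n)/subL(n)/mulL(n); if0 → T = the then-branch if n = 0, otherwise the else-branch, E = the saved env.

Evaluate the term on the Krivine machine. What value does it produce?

step 0: ⟨T=(4 - ((λp. ((λv. p) (let z = p in p))) 7)); E=∅; St=∅⟩
step 1: ⟨T=4; E=∅; St=[subR]⟩
step 2: ⟨T=((λp. ((λv. p) (let z = p in p))) 7); E=∅; St=[subL(4)]⟩
step 3: ⟨T=(λp. ((λv. p) (let z = p in p))); E=∅; St=[thunk :: subL(4)]⟩
step 4: ⟨T=((λv. p) (let z = p in p)); E={p↦thunk(7, ∅)}; St=[subL(4)]⟩
step 5: ⟨T=(λv. p); E={p↦thunk(7, ∅)}; St=[thunk :: subL(4)]⟩
step 6: ⟨T=p; E={v↦thunk((let z = p in p), {p↦thunk(7, ∅)}), p↦thunk(7, ∅)}; St=[subL(4)]⟩
step 7: ⟨T=7; E=∅; St=[subL(4)]⟩
→ final value -3

Answer: -3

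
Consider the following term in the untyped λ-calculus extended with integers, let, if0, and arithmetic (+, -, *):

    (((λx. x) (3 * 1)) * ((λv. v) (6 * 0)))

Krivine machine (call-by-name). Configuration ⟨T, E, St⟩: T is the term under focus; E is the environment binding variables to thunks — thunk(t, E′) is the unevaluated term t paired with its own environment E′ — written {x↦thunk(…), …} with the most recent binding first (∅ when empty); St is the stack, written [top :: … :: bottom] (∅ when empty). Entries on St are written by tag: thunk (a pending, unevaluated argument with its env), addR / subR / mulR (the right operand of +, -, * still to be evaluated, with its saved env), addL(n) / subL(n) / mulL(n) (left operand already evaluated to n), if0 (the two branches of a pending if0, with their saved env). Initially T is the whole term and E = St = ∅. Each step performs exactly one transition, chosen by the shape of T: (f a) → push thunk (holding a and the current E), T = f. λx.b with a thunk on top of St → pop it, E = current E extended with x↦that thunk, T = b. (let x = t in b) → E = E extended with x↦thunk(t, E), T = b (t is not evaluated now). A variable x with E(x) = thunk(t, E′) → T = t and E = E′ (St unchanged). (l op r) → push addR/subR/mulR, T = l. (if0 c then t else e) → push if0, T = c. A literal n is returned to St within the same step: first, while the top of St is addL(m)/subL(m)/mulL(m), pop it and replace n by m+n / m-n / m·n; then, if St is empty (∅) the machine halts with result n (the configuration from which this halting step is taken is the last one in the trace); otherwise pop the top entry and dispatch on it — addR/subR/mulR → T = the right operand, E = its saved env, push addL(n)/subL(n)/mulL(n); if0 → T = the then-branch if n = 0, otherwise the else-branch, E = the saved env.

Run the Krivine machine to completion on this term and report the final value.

t=0: ⟨T=(((λx. x) (3 * 1)) * ((λv. v) (6 * 0))); E=∅; St=∅⟩
t=1: ⟨T=((λx. x) (3 * 1)); E=∅; St=[mulR]⟩
t=2: ⟨T=(λx. x); E=∅; St=[thunk :: mulR]⟩
t=3: ⟨T=x; E={x↦thunk((3 * 1), ∅)}; St=[mulR]⟩
t=4: ⟨T=(3 * 1); E=∅; St=[mulR]⟩
t=5: ⟨T=3; E=∅; St=[mulR :: mulR]⟩
t=6: ⟨T=1; E=∅; St=[mulL(3) :: mulR]⟩
t=7: ⟨T=((λv. v) (6 * 0)); E=∅; St=[mulL(3)]⟩
t=8: ⟨T=(λv. v); E=∅; St=[thunk :: mulL(3)]⟩
t=9: ⟨T=v; E={v↦thunk((6 * 0), ∅)}; St=[mulL(3)]⟩
t=10: ⟨T=(6 * 0); E=∅; St=[mulL(3)]⟩
t=11: ⟨T=6; E=∅; St=[mulR :: mulL(3)]⟩
t=12: ⟨T=0; E=∅; St=[mulL(6) :: mulL(3)]⟩
→ final value 0

Answer: 0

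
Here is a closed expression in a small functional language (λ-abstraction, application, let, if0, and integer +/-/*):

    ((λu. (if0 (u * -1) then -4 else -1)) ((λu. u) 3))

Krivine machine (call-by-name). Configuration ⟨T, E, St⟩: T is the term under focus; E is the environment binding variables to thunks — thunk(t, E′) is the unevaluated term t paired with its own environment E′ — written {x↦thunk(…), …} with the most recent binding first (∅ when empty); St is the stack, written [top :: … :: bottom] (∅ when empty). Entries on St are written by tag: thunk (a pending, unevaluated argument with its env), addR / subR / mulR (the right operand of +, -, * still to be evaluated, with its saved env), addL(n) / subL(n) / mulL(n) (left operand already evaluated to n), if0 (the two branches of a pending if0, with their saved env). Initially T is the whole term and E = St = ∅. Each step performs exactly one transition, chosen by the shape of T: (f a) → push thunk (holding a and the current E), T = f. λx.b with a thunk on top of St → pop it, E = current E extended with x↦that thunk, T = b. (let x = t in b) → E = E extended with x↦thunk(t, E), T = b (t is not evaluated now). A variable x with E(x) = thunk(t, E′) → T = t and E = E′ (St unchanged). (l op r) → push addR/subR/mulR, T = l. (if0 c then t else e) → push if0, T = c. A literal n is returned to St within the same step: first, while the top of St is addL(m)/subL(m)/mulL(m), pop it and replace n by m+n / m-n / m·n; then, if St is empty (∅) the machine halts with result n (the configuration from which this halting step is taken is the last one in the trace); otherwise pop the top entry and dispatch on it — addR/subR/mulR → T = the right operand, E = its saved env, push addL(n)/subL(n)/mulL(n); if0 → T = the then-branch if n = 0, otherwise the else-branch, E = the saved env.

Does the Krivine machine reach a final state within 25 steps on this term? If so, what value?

Answer: -1

Execution trace:
t=0: <T=((λu. (if0 (u * -1) then -4 else -1)) ((λu. u) 3)), E=∅, St=∅>
t=1: <T=(λu. (if0 (u * -1) then -4 else -1)), E=∅, St=[thunk]>
t=2: <T=(if0 (u * -1) then -4 else -1), E={u↦thunk(((λu. u) 3), ∅)}, St=∅>
t=3: <T=(u * -1), E={u↦thunk(((λu. u) 3), ∅)}, St=[if0]>
t=4: <T=u, E={u↦thunk(((λu. u) 3), ∅)}, St=[mulR :: if0]>
t=5: <T=((λu. u) 3), E=∅, St=[mulR :: if0]>
t=6: <T=(λu. u), E=∅, St=[thunk :: mulR :: if0]>
t=7: <T=u, E={u↦thunk(3, ∅)}, St=[mulR :: if0]>
t=8: <T=3, E=∅, St=[mulR :: if0]>
t=9: <T=-1, E={u↦thunk(((λu. u) 3), ∅)}, St=[mulL(3) :: if0]>
t=10: <T=-1, E={u↦thunk(((λu. u) 3), ∅)}, St=∅>
→ final value -1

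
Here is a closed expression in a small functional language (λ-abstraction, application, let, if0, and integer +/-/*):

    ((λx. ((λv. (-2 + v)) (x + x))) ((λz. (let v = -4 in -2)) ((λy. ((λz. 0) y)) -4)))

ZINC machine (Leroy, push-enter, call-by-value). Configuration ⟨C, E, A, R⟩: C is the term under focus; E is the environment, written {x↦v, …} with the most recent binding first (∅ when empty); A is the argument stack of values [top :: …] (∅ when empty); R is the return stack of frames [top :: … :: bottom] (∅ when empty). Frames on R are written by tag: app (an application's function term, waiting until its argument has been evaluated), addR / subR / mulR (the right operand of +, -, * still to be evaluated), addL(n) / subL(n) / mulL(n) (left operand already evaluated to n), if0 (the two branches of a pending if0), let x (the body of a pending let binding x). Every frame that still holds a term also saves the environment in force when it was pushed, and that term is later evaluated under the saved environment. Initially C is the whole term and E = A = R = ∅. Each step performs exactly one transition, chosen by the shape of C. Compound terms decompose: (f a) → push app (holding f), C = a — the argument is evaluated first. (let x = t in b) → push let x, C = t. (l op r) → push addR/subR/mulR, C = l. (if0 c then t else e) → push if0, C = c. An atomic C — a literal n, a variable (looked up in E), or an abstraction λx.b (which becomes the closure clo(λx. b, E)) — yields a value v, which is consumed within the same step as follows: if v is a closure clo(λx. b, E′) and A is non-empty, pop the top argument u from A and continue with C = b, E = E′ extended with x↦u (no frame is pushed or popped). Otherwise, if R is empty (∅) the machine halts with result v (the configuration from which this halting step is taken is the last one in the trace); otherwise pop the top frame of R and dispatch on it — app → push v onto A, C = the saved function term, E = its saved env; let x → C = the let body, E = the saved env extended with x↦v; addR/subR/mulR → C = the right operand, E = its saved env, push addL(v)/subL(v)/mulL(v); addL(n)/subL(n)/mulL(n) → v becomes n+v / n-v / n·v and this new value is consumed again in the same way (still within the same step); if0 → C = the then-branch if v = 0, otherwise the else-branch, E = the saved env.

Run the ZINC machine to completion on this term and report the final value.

step 0: ⟨C=((λx. ((λv. (-2 + v)) (x + x))) ((λz. (let v = -4 in -2)) ((λy. ((λz. 0) y)) -4))); E=∅; A=∅; R=∅⟩
step 1: ⟨C=((λz. (let v = -4 in -2)) ((λy. ((λz. 0) y)) -4)); E=∅; A=∅; R=[app]⟩
step 2: ⟨C=((λy. ((λz. 0) y)) -4); E=∅; A=∅; R=[app :: app]⟩
step 3: ⟨C=-4; E=∅; A=∅; R=[app :: app :: app]⟩
step 4: ⟨C=(λy. ((λz. 0) y)); E=∅; A=[-4]; R=[app :: app]⟩
step 5: ⟨C=((λz. 0) y); E={y↦-4}; A=∅; R=[app :: app]⟩
step 6: ⟨C=y; E={y↦-4}; A=∅; R=[app :: app :: app]⟩
step 7: ⟨C=(λz. 0); E={y↦-4}; A=[-4]; R=[app :: app]⟩
step 8: ⟨C=0; E={z↦-4, y↦-4}; A=∅; R=[app :: app]⟩
step 9: ⟨C=(λz. (let v = -4 in -2)); E=∅; A=[0]; R=[app]⟩
step 10: ⟨C=(let v = -4 in -2); E={z↦0}; A=∅; R=[app]⟩
step 11: ⟨C=-4; E={z↦0}; A=∅; R=[let v :: app]⟩
step 12: ⟨C=-2; E={v↦-4, z↦0}; A=∅; R=[app]⟩
step 13: ⟨C=(λx. ((λv. (-2 + v)) (x + x))); E=∅; A=[-2]; R=∅⟩
step 14: ⟨C=((λv. (-2 + v)) (x + x)); E={x↦-2}; A=∅; R=∅⟩
step 15: ⟨C=(x + x); E={x↦-2}; A=∅; R=[app]⟩
step 16: ⟨C=x; E={x↦-2}; A=∅; R=[addR :: app]⟩
step 17: ⟨C=x; E={x↦-2}; A=∅; R=[addL(-2) :: app]⟩
step 18: ⟨C=(λv. (-2 + v)); E={x↦-2}; A=[-4]; R=∅⟩
step 19: ⟨C=(-2 + v); E={v↦-4, x↦-2}; A=∅; R=∅⟩
step 20: ⟨C=-2; E={v↦-4, x↦-2}; A=∅; R=[addR]⟩
step 21: ⟨C=v; E={v↦-4, x↦-2}; A=∅; R=[addL(-2)]⟩
→ final value -6

Answer: -6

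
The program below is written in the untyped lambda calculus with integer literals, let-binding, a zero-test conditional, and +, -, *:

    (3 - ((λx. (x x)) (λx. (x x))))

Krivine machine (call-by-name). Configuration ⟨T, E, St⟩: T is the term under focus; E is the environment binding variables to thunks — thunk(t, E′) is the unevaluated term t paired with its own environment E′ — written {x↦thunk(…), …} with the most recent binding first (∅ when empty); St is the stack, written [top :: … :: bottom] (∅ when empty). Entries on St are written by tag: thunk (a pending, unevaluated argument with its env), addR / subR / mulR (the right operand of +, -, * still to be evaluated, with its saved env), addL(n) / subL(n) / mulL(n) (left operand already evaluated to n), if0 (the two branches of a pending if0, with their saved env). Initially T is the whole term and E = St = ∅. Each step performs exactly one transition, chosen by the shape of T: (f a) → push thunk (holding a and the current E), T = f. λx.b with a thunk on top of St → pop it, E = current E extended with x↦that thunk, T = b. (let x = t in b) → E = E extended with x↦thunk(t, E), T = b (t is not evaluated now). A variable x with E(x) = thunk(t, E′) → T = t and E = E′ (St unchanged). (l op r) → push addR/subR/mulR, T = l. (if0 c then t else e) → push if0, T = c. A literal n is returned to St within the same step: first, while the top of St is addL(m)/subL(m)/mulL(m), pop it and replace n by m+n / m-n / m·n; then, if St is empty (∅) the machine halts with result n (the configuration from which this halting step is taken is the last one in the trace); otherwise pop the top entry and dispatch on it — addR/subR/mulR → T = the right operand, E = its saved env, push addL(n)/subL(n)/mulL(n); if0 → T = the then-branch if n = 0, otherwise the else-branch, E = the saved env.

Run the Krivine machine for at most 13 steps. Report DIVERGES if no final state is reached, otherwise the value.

step 0: ⟨T=(3 - ((λx. (x x)) (λx. (x x)))); E=∅; St=∅⟩
step 1: ⟨T=3; E=∅; St=[subR]⟩
step 2: ⟨T=((λx. (x x)) (λx. (x x))); E=∅; St=[subL(3)]⟩
step 3: ⟨T=(λx. (x x)); E=∅; St=[thunk :: subL(3)]⟩
step 4: ⟨T=(x x); E={x↦thunk((λx. (x x)), ∅)}; St=[subL(3)]⟩
step 5: ⟨T=x; E={x↦thunk((λx. (x x)), ∅)}; St=[thunk :: subL(3)]⟩
step 6: ⟨T=(λx. (x x)); E=∅; St=[thunk :: subL(3)]⟩
step 7: ⟨T=(x x); E={x↦thunk(x, {x↦thunk((λx. (x x)), ∅)})}; St=[subL(3)]⟩
step 8: ⟨T=x; E={x↦thunk(x, {x↦thunk((λx. (x x)), ∅)})}; St=[thunk :: subL(3)]⟩
step 9: ⟨T=x; E={x↦thunk((λx. (x x)), ∅)}; St=[thunk :: subL(3)]⟩
step 10: ⟨T=(λx. (x x)); E=∅; St=[thunk :: subL(3)]⟩
step 11: ⟨T=(x x); E={x↦thunk(x, {x↦thunk(x, {x↦thunk((λx. (x x)), ∅)})})}; St=[subL(3)]⟩
step 12: ⟨T=x; E={x↦thunk(x, {x↦thunk(x, {x↦thunk((λx. (x x)), ∅)})})}; St=[thunk :: subL(3)]⟩
step 13: ⟨T=x; E={x↦thunk(x, {x↦thunk((λx. (x x)), ∅)})}; St=[thunk :: subL(3)]⟩
→ 13 transitions taken and the configuration is still not final: no result within 13 steps

Answer: DIVERGES (no final state within 13 steps)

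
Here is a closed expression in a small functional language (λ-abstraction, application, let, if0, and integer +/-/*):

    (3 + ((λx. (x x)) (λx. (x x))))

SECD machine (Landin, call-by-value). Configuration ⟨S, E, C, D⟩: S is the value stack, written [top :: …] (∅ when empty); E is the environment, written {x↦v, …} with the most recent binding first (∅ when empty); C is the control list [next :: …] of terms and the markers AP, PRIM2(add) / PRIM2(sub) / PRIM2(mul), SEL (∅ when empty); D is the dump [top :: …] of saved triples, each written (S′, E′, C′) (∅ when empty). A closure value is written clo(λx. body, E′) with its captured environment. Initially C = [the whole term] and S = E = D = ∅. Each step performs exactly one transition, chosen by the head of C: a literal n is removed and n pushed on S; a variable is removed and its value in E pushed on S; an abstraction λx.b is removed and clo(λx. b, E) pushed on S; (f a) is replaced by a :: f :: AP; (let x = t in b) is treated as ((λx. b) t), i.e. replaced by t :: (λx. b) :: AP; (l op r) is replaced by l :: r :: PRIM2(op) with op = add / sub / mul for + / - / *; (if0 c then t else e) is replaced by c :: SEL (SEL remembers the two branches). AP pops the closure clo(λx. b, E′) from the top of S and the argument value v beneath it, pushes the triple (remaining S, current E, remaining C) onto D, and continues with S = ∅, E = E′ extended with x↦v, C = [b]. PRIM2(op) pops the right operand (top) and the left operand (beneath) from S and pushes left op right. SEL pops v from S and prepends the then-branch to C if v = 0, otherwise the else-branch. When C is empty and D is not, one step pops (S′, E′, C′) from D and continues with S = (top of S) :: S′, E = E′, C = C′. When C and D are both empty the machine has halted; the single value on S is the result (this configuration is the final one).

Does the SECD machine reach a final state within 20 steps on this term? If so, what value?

step 0: <S=∅, E=∅, C=[(3 + ((λx. (x x)) (λx. (x x))))], D=∅>
step 1: <S=∅, E=∅, C=[3 :: ((λx. (x x)) (λx. (x x))) :: PRIM2(add)], D=∅>
step 2: <S=[3], E=∅, C=[((λx. (x x)) (λx. (x x))) :: PRIM2(add)], D=∅>
step 3: <S=[3], E=∅, C=[(λx. (x x)) :: (λx. (x x)) :: AP :: PRIM2(add)], D=∅>
step 4: <S=[clo(λx. (x x), ∅) :: 3], E=∅, C=[(λx. (x x)) :: AP :: PRIM2(add)], D=∅>
step 5: <S=[clo(λx. (x x), ∅) :: clo(λx. (x x), ∅) :: 3], E=∅, C=[AP :: PRIM2(add)], D=∅>
step 6: <S=∅, E={x↦clo(λx. (x x), ∅)}, C=[(x x)], D=[([3], ∅, [PRIM2(add)])]>
step 7: <S=∅, E={x↦clo(λx. (x x), ∅)}, C=[x :: x :: AP], D=[([3], ∅, [PRIM2(add)])]>
step 8: <S=[clo(λx. (x x), ∅)], E={x↦clo(λx. (x x), ∅)}, C=[x :: AP], D=[([3], ∅, [PRIM2(add)])]>
step 9: <S=[clo(λx. (x x), ∅) :: clo(λx. (x x), ∅)], E={x↦clo(λx. (x x), ∅)}, C=[AP], D=[([3], ∅, [PRIM2(add)])]>
step 10: <S=∅, E={x↦clo(λx. (x x), ∅)}, C=[(x x)], D=[(∅, {x↦clo(λx. (x x), ∅)}, ∅) :: ([3], ∅, [PRIM2(add)])]>
step 11: <S=∅, E={x↦clo(λx. (x x), ∅)}, C=[x :: x :: AP], D=[(∅, {x↦clo(λx. (x x), ∅)}, ∅) :: ([3], ∅, [PRIM2(add)])]>
step 12: <S=[clo(λx. (x x), ∅)], E={x↦clo(λx. (x x), ∅)}, C=[x :: AP], D=[(∅, {x↦clo(λx. (x x), ∅)}, ∅) :: ([3], ∅, [PRIM2(add)])]>
step 13: <S=[clo(λx. (x x), ∅) :: clo(λx. (x x), ∅)], E={x↦clo(λx. (x x), ∅)}, C=[AP], D=[(∅, {x↦clo(λx. (x x), ∅)}, ∅) :: ([3], ∅, [PRIM2(add)])]>
step 14: <S=∅, E={x↦clo(λx. (x x), ∅)}, C=[(x x)], D=[(∅, {x↦clo(λx. (x x), ∅)}, ∅) :: (∅, {x↦clo(λx. (x x), ∅)}, ∅) :: ([3], ∅, [PRIM2(add)])]>
step 15: <S=∅, E={x↦clo(λx. (x x), ∅)}, C=[x :: x :: AP], D=[(∅, {x↦clo(λx. (x x), ∅)}, ∅) :: (∅, {x↦clo(λx. (x x), ∅)}, ∅) :: ([3], ∅, [PRIM2(add)])]>
step 16: <S=[clo(λx. (x x), ∅)], E={x↦clo(λx. (x x), ∅)}, C=[x :: AP], D=[(∅, {x↦clo(λx. (x x), ∅)}, ∅) :: (∅, {x↦clo(λx. (x x), ∅)}, ∅) :: ([3], ∅, [PRIM2(add)])]>
step 17: <S=[clo(λx. (x x), ∅) :: clo(λx. (x x), ∅)], E={x↦clo(λx. (x x), ∅)}, C=[AP], D=[(∅, {x↦clo(λx. (x x), ∅)}, ∅) :: (∅, {x↦clo(λx. (x x), ∅)}, ∅) :: ([3], ∅, [PRIM2(add)])]>
step 18: <S=∅, E={x↦clo(λx. (x x), ∅)}, C=[(x x)], D=[(∅, {x↦clo(λx. (x x), ∅)}, ∅) :: (∅, {x↦clo(λx. (x x), ∅)}, ∅) :: (∅, {x↦clo(λx. (x x), ∅)}, ∅) :: ([3], ∅, [PRIM2(add)])]>
step 19: <S=∅, E={x↦clo(λx. (x x), ∅)}, C=[x :: x :: AP], D=[(∅, {x↦clo(λx. (x x), ∅)}, ∅) :: (∅, {x↦clo(λx. (x x), ∅)}, ∅) :: (∅, {x↦clo(λx. (x x), ∅)}, ∅) :: ([3], ∅, [PRIM2(add)])]>
step 20: <S=[clo(λx. (x x), ∅)], E={x↦clo(λx. (x x), ∅)}, C=[x :: AP], D=[(∅, {x↦clo(λx. (x x), ∅)}, ∅) :: (∅, {x↦clo(λx. (x x), ∅)}, ∅) :: (∅, {x↦clo(λx. (x x), ∅)}, ∅) :: ([3], ∅, [PRIM2(add)])]>
→ 20 transitions taken and the configuration is still not final: no result within 20 steps

Answer: DIVERGES (no final state within 20 steps)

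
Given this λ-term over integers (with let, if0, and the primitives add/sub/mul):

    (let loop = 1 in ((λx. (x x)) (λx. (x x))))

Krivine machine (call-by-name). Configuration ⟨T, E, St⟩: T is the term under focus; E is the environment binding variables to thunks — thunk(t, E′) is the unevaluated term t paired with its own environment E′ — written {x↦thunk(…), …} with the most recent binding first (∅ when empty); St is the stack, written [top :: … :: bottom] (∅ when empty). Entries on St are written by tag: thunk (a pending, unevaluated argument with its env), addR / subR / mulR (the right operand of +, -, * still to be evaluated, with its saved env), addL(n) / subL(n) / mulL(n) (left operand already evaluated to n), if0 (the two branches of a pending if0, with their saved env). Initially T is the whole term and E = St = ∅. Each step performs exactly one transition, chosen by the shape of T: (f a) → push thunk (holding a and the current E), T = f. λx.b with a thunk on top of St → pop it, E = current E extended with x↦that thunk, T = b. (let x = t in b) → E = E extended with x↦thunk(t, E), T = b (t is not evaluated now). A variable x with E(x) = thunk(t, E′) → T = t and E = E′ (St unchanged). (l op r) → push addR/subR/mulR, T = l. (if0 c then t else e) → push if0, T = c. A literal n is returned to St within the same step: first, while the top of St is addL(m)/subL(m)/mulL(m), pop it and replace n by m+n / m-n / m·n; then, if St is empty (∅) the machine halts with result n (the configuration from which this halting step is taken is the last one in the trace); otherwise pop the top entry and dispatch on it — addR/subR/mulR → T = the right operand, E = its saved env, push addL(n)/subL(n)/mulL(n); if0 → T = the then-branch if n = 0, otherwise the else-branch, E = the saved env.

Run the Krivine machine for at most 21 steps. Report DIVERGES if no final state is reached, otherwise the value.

t=0: ⟨T=(let loop = 1 in ((λx. (x x)) (λx. (x x)))); E=∅; St=∅⟩
t=1: ⟨T=((λx. (x x)) (λx. (x x))); E={loop↦thunk(1, ∅)}; St=∅⟩
t=2: ⟨T=(λx. (x x)); E={loop↦thunk(1, ∅)}; St=[thunk]⟩
t=3: ⟨T=(x x); E={x↦thunk((λx. (x x)), {loop↦thunk(1, ∅)}), loop↦thunk(1, ∅)}; St=∅⟩
t=4: ⟨T=x; E={x↦thunk((λx. (x x)), {loop↦thunk(1, ∅)}), loop↦thunk(1, ∅)}; St=[thunk]⟩
t=5: ⟨T=(λx. (x x)); E={loop↦thunk(1, ∅)}; St=[thunk]⟩
t=6: ⟨T=(x x); E={x↦thunk(x, {x↦thunk((λx. (x x)), {loop↦thunk(1, ∅)}), loop↦thunk(1, ∅)}), loop↦thunk(1, ∅)}; St=∅⟩
t=7: ⟨T=x; E={x↦thunk(x, {x↦thunk((λx. (x x)), {loop↦thunk(1, ∅)}), loop↦thunk(1, ∅)}), loop↦thunk(1, ∅)}; St=[thunk]⟩
t=8: ⟨T=x; E={x↦thunk((λx. (x x)), {loop↦thunk(1, ∅)}), loop↦thunk(1, ∅)}; St=[thunk]⟩
t=9: ⟨T=(λx. (x x)); E={loop↦thunk(1, ∅)}; St=[thunk]⟩
t=10: ⟨T=(x x); E={x↦thunk(x, {x↦thunk(x, {x↦thunk((λx. (x x)), {loop↦thunk(1, ∅)}), loop↦thunk(1, ∅)}), loop↦thunk(1, ∅)}), loop↦thunk(1, ∅)}; St=∅⟩
t=11: ⟨T=x; E={x↦thunk(x, {x↦thunk(x, {x↦thunk((λx. (x x)), {loop↦thunk(1, ∅)}), loop↦thunk(1, ∅)}), loop↦thunk(1, ∅)}), loop↦thunk(1, ∅)}; St=[thunk]⟩
t=12: ⟨T=x; E={x↦thunk(x, {x↦thunk((λx. (x x)), {loop↦thunk(1, ∅)}), loop↦thunk(1, ∅)}), loop↦thunk(1, ∅)}; St=[thunk]⟩
t=13: ⟨T=x; E={x↦thunk((λx. (x x)), {loop↦thunk(1, ∅)}), loop↦thunk(1, ∅)}; St=[thunk]⟩
t=14: ⟨T=(λx. (x x)); E={loop↦thunk(1, ∅)}; St=[thunk]⟩
t=15: ⟨T=(x x); E={x↦thunk(x, {x↦thunk(x, {x↦thunk(x, {x↦thunk((λx. (x x)), {loop↦thunk(1, ∅)}), loop↦thunk(1, ∅)}), loop↦thunk(1, ∅)}), loop↦thunk(1, ∅)}), loop↦thunk(1, ∅)}; St=∅⟩
t=16: ⟨T=x; E={x↦thunk(x, {x↦thunk(x, {x↦thunk(x, {x↦thunk((λx. (x x)), {loop↦thunk(1, ∅)}), loop↦thunk(1, ∅)}), loop↦thunk(1, ∅)}), loop↦thunk(1, ∅)}), loop↦thunk(1, ∅)}; St=[thunk]⟩
t=17: ⟨T=x; E={x↦thunk(x, {x↦thunk(x, {x↦thunk((λx. (x x)), {loop↦thunk(1, ∅)}), loop↦thunk(1, ∅)}), loop↦thunk(1, ∅)}), loop↦thunk(1, ∅)}; St=[thunk]⟩
t=18: ⟨T=x; E={x↦thunk(x, {x↦thunk((λx. (x x)), {loop↦thunk(1, ∅)}), loop↦thunk(1, ∅)}), loop↦thunk(1, ∅)}; St=[thunk]⟩
t=19: ⟨T=x; E={x↦thunk((λx. (x x)), {loop↦thunk(1, ∅)}), loop↦thunk(1, ∅)}; St=[thunk]⟩
t=20: ⟨T=(λx. (x x)); E={loop↦thunk(1, ∅)}; St=[thunk]⟩
t=21: ⟨T=(x x); E={x↦thunk(x, {x↦thunk(x, {x↦thunk(x, {x↦thunk(x, {x↦thunk((λx. (x x)), {loop↦thunk(1, ∅)}), loop↦thunk(1, ∅)}), loop↦thunk(1, ∅)}), loop↦thunk(1, ∅)}), loop↦thunk(1, ∅)}), loop↦thunk(1, ∅)}; St=∅⟩
→ 21 transitions taken and the configuration is still not final: no result within 21 steps

Answer: DIVERGES (no final state within 21 steps)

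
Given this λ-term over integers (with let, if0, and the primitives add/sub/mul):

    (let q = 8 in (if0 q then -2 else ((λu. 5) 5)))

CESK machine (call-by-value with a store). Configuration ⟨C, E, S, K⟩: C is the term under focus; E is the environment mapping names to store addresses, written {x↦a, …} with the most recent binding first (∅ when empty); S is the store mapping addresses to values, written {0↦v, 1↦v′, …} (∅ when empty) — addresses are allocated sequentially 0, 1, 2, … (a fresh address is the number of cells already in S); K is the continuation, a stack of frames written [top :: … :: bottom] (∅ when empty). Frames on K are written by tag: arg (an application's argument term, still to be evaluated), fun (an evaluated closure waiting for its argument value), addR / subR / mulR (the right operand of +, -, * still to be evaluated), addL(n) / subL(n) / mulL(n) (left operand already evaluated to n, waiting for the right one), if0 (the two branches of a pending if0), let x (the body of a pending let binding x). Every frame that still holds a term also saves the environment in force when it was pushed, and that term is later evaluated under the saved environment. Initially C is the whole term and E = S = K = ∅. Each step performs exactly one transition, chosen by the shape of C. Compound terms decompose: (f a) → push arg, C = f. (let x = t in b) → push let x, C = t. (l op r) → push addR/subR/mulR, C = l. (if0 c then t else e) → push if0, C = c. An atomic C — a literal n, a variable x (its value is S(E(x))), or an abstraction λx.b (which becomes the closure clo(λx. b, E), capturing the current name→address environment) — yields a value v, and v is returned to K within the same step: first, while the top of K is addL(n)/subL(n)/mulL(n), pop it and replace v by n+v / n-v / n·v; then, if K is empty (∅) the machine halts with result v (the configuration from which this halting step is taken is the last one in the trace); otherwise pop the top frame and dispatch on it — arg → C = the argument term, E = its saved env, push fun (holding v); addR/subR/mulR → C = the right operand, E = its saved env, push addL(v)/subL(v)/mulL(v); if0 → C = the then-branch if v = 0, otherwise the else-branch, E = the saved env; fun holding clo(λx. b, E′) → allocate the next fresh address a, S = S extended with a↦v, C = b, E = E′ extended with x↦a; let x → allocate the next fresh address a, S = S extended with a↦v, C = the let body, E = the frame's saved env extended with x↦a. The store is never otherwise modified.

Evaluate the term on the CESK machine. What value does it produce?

Answer: 5

Machine steps:
t=0: <C=(let q = 8 in (if0 q then -2 else ((λu. 5) 5))), E=∅, S=∅, K=∅>
t=1: <C=8, E=∅, S=∅, K=[let q]>
t=2: <C=(if0 q then -2 else ((λu. 5) 5)), E={q↦0}, S={0↦8}, K=∅>
t=3: <C=q, E={q↦0}, S={0↦8}, K=[if0]>
t=4: <C=((λu. 5) 5), E={q↦0}, S={0↦8}, K=∅>
t=5: <C=(λu. 5), E={q↦0}, S={0↦8}, K=[arg]>
t=6: <C=5, E={q↦0}, S={0↦8}, K=[fun]>
t=7: <C=5, E={u↦1, q↦0}, S={0↦8, 1↦5}, K=∅>
→ final value 5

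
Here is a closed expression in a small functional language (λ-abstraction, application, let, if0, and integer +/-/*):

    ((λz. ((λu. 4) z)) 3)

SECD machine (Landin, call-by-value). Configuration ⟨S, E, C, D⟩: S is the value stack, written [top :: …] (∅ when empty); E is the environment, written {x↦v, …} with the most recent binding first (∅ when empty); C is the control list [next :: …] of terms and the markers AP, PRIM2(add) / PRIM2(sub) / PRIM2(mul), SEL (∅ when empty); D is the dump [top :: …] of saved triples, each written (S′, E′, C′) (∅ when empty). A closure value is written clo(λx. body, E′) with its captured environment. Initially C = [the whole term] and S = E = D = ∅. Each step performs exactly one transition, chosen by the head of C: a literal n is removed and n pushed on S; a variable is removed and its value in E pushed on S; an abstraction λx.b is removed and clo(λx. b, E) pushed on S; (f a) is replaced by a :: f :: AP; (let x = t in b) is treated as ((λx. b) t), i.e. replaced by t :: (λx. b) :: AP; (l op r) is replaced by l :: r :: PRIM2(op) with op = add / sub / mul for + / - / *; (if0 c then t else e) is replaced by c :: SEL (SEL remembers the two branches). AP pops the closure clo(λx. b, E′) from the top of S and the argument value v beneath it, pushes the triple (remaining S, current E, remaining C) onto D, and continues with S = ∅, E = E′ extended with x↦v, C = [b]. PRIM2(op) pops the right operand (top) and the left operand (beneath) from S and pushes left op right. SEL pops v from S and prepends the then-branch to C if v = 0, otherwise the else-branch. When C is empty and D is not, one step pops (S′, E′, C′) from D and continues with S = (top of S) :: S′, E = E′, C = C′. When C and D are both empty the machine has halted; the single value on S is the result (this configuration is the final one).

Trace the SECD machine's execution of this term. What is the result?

t=0: <S=∅, E=∅, C=[((λz. ((λu. 4) z)) 3)], D=∅>
t=1: <S=∅, E=∅, C=[3 :: (λz. ((λu. 4) z)) :: AP], D=∅>
t=2: <S=[3], E=∅, C=[(λz. ((λu. 4) z)) :: AP], D=∅>
t=3: <S=[clo(λz. ((λu. 4) z), ∅) :: 3], E=∅, C=[AP], D=∅>
t=4: <S=∅, E={z↦3}, C=[((λu. 4) z)], D=[(∅, ∅, ∅)]>
t=5: <S=∅, E={z↦3}, C=[z :: (λu. 4) :: AP], D=[(∅, ∅, ∅)]>
t=6: <S=[3], E={z↦3}, C=[(λu. 4) :: AP], D=[(∅, ∅, ∅)]>
t=7: <S=[clo(λu. 4, {z↦3}) :: 3], E={z↦3}, C=[AP], D=[(∅, ∅, ∅)]>
t=8: <S=∅, E={u↦3, z↦3}, C=[4], D=[(∅, {z↦3}, ∅) :: (∅, ∅, ∅)]>
t=9: <S=[4], E={u↦3, z↦3}, C=∅, D=[(∅, {z↦3}, ∅) :: (∅, ∅, ∅)]>
t=10: <S=[4], E={z↦3}, C=∅, D=[(∅, ∅, ∅)]>
t=11: <S=[4], E=∅, C=∅, D=∅>
→ final value 4

Answer: 4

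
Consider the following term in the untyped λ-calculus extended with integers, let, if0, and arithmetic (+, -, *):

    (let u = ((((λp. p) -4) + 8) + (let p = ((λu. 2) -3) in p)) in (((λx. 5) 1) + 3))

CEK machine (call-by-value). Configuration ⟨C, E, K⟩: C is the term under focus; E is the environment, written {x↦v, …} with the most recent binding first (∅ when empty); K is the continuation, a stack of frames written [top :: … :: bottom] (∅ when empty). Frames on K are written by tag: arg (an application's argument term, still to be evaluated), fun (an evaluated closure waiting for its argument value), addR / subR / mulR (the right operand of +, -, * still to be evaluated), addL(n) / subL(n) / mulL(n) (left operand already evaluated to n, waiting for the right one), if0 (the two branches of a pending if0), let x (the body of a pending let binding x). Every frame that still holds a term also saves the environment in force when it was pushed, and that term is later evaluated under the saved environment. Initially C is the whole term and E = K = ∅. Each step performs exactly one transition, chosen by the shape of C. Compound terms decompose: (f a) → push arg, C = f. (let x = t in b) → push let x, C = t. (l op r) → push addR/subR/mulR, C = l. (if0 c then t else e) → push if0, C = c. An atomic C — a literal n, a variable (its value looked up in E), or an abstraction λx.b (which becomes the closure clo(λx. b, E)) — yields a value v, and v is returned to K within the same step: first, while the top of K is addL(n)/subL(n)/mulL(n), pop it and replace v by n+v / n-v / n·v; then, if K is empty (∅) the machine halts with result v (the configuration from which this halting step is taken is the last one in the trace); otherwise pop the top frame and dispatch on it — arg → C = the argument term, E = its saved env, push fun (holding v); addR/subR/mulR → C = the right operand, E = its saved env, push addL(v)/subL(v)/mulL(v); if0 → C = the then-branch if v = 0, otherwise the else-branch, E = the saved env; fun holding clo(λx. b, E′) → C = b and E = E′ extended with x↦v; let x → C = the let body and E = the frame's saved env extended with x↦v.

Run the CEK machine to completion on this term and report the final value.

Answer: 8

Machine steps:
t=0: <C=(let u = ((((λp. p) -4) + 8) + (let p = ((λu. 2) -3) in p)) in (((λx. 5) 1) + 3)), E=∅, K=∅>
t=1: <C=((((λp. p) -4) + 8) + (let p = ((λu. 2) -3) in p)), E=∅, K=[let u]>
t=2: <C=(((λp. p) -4) + 8), E=∅, K=[addR :: let u]>
t=3: <C=((λp. p) -4), E=∅, K=[addR :: addR :: let u]>
t=4: <C=(λp. p), E=∅, K=[arg :: addR :: addR :: let u]>
t=5: <C=-4, E=∅, K=[fun :: addR :: addR :: let u]>
t=6: <C=p, E={p↦-4}, K=[addR :: addR :: let u]>
t=7: <C=8, E=∅, K=[addL(-4) :: addR :: let u]>
t=8: <C=(let p = ((λu. 2) -3) in p), E=∅, K=[addL(4) :: let u]>
t=9: <C=((λu. 2) -3), E=∅, K=[let p :: addL(4) :: let u]>
t=10: <C=(λu. 2), E=∅, K=[arg :: let p :: addL(4) :: let u]>
t=11: <C=-3, E=∅, K=[fun :: let p :: addL(4) :: let u]>
t=12: <C=2, E={u↦-3}, K=[let p :: addL(4) :: let u]>
t=13: <C=p, E={p↦2}, K=[addL(4) :: let u]>
t=14: <C=(((λx. 5) 1) + 3), E={u↦6}, K=∅>
t=15: <C=((λx. 5) 1), E={u↦6}, K=[addR]>
t=16: <C=(λx. 5), E={u↦6}, K=[arg :: addR]>
t=17: <C=1, E={u↦6}, K=[fun :: addR]>
t=18: <C=5, E={x↦1, u↦6}, K=[addR]>
t=19: <C=3, E={u↦6}, K=[addL(5)]>
→ final value 8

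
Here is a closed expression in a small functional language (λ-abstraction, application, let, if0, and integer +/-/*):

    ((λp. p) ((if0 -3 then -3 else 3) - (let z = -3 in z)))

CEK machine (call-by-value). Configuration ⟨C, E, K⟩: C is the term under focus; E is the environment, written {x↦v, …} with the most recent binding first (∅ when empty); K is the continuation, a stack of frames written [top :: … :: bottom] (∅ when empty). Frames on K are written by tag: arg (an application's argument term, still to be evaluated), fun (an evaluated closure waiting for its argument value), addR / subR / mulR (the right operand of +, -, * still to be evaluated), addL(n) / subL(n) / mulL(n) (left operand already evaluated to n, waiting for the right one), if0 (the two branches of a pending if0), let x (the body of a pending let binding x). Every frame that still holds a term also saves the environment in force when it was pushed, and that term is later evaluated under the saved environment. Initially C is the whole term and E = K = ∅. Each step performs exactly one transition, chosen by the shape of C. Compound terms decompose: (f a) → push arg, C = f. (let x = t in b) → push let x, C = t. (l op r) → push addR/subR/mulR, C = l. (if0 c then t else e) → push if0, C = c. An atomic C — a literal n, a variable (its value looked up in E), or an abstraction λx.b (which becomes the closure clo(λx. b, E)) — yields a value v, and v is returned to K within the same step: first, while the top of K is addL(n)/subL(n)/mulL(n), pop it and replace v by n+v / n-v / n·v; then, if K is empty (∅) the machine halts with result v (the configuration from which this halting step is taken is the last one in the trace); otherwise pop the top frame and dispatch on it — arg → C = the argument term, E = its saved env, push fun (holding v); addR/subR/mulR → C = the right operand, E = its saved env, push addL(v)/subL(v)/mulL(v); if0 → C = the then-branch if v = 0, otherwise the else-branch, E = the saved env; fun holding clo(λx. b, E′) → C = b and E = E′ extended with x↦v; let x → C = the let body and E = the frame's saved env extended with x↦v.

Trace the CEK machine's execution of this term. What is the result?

0. [C=((λp. p) ((if0 -3 then -3 else 3) - (let z = -3 in z))) | E=∅ | K=∅]
1. [C=(λp. p) | E=∅ | K=[arg]]
2. [C=((if0 -3 then -3 else 3) - (let z = -3 in z)) | E=∅ | K=[fun]]
3. [C=(if0 -3 then -3 else 3) | E=∅ | K=[subR :: fun]]
4. [C=-3 | E=∅ | K=[if0 :: subR :: fun]]
5. [C=3 | E=∅ | K=[subR :: fun]]
6. [C=(let z = -3 in z) | E=∅ | K=[subL(3) :: fun]]
7. [C=-3 | E=∅ | K=[let z :: subL(3) :: fun]]
8. [C=z | E={z↦-3} | K=[subL(3) :: fun]]
9. [C=p | E={p↦6} | K=∅]
→ final value 6

Answer: 6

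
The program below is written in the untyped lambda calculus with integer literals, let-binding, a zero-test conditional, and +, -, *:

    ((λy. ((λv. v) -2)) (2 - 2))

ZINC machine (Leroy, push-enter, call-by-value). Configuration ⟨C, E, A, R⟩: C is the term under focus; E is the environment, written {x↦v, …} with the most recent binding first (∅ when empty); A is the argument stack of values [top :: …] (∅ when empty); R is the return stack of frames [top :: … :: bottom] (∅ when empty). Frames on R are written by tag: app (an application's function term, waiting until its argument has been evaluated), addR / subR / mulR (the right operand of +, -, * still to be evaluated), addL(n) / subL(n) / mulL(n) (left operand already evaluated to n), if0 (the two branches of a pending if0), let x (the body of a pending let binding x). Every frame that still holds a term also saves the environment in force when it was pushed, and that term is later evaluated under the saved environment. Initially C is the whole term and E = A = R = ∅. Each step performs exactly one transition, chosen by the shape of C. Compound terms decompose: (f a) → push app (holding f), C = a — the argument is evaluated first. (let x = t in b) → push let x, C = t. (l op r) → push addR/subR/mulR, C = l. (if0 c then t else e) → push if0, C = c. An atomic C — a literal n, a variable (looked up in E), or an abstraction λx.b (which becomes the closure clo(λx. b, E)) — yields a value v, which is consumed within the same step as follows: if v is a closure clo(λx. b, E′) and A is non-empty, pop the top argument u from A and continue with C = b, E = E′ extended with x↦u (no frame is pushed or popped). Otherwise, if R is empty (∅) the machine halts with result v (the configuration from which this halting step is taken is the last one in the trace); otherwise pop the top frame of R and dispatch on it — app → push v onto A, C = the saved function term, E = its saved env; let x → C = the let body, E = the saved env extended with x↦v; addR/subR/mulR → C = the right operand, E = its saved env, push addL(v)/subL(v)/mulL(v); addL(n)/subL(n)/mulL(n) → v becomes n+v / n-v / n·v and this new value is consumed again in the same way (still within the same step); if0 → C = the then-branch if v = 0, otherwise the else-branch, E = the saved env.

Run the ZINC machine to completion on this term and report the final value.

Answer: -2

Derivation:
[0] <C=((λy. ((λv. v) -2)) (2 - 2)), E=∅, A=∅, R=∅>
[1] <C=(2 - 2), E=∅, A=∅, R=[app]>
[2] <C=2, E=∅, A=∅, R=[subR :: app]>
[3] <C=2, E=∅, A=∅, R=[subL(2) :: app]>
[4] <C=(λy. ((λv. v) -2)), E=∅, A=[0], R=∅>
[5] <C=((λv. v) -2), E={y↦0}, A=∅, R=∅>
[6] <C=-2, E={y↦0}, A=∅, R=[app]>
[7] <C=(λv. v), E={y↦0}, A=[-2], R=∅>
[8] <C=v, E={v↦-2, y↦0}, A=∅, R=∅>
→ final value -2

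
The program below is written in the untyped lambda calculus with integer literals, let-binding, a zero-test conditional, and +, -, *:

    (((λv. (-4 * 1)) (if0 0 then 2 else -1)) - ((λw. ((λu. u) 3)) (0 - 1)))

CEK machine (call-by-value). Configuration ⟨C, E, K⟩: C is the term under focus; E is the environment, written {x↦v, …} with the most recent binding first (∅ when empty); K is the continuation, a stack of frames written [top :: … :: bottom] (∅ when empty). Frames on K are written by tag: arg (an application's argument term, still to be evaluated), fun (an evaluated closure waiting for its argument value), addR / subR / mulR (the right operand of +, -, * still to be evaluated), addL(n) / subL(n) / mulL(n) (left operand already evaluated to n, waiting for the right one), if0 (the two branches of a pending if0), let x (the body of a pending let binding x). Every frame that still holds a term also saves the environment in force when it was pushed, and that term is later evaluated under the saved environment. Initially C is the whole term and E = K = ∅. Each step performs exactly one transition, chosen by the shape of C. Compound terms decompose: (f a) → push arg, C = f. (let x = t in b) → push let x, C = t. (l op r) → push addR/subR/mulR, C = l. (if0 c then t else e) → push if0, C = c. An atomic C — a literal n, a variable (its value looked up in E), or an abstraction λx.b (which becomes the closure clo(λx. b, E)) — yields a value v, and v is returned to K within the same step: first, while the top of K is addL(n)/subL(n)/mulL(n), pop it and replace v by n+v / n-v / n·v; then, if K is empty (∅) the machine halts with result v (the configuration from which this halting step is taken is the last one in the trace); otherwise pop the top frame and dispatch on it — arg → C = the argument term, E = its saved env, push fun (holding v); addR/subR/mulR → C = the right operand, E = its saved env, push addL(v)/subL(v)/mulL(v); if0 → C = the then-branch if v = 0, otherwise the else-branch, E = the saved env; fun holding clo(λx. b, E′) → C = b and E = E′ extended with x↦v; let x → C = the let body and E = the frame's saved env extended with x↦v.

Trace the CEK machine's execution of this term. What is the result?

step 0: <C=(((λv. (-4 * 1)) (if0 0 then 2 else -1)) - ((λw. ((λu. u) 3)) (0 - 1))), E=∅, K=∅>
step 1: <C=((λv. (-4 * 1)) (if0 0 then 2 else -1)), E=∅, K=[subR]>
step 2: <C=(λv. (-4 * 1)), E=∅, K=[arg :: subR]>
step 3: <C=(if0 0 then 2 else -1), E=∅, K=[fun :: subR]>
step 4: <C=0, E=∅, K=[if0 :: fun :: subR]>
step 5: <C=2, E=∅, K=[fun :: subR]>
step 6: <C=(-4 * 1), E={v↦2}, K=[subR]>
step 7: <C=-4, E={v↦2}, K=[mulR :: subR]>
step 8: <C=1, E={v↦2}, K=[mulL(-4) :: subR]>
step 9: <C=((λw. ((λu. u) 3)) (0 - 1)), E=∅, K=[subL(-4)]>
step 10: <C=(λw. ((λu. u) 3)), E=∅, K=[arg :: subL(-4)]>
step 11: <C=(0 - 1), E=∅, K=[fun :: subL(-4)]>
step 12: <C=0, E=∅, K=[subR :: fun :: subL(-4)]>
step 13: <C=1, E=∅, K=[subL(0) :: fun :: subL(-4)]>
step 14: <C=((λu. u) 3), E={w↦-1}, K=[subL(-4)]>
step 15: <C=(λu. u), E={w↦-1}, K=[arg :: subL(-4)]>
step 16: <C=3, E={w↦-1}, K=[fun :: subL(-4)]>
step 17: <C=u, E={u↦3, w↦-1}, K=[subL(-4)]>
→ final value -7

Answer: -7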